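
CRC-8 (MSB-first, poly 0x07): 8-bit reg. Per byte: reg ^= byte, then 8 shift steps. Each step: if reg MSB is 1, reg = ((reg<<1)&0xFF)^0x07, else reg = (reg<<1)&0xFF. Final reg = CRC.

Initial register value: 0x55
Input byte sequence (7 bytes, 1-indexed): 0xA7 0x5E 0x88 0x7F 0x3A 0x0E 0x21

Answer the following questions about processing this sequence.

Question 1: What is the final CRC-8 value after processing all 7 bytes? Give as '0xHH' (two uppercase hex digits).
After byte 1 (0xA7): reg=0xD0
After byte 2 (0x5E): reg=0xA3
After byte 3 (0x88): reg=0xD1
After byte 4 (0x7F): reg=0x43
After byte 5 (0x3A): reg=0x68
After byte 6 (0x0E): reg=0x35
After byte 7 (0x21): reg=0x6C

Answer: 0x6C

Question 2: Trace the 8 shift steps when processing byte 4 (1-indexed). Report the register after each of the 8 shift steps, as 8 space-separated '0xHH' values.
After byte 1 (0xA7): reg=0xD0
After byte 2 (0x5E): reg=0xA3
After byte 3 (0x88): reg=0xD1
Register before byte 4: 0xD1
After XOR with byte 0x7F: 0xAE

Answer: 0x5B 0xB6 0x6B 0xD6 0xAB 0x51 0xA2 0x43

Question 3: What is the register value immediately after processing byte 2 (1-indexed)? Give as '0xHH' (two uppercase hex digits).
Answer: 0xA3

Derivation:
After byte 1 (0xA7): reg=0xD0
After byte 2 (0x5E): reg=0xA3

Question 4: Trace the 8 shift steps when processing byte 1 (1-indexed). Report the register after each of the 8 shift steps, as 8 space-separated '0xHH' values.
Answer: 0xE3 0xC1 0x85 0x0D 0x1A 0x34 0x68 0xD0

Derivation:
Register before byte 1: 0x55
After XOR with byte 0xA7: 0xF2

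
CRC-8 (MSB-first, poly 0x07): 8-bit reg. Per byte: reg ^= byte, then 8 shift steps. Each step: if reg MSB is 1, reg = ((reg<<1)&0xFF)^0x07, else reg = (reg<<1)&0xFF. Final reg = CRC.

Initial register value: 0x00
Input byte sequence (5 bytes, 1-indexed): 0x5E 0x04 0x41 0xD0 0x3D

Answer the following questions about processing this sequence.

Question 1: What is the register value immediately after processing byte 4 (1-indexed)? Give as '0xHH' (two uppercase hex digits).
Answer: 0xE3

Derivation:
After byte 1 (0x5E): reg=0x9D
After byte 2 (0x04): reg=0xC6
After byte 3 (0x41): reg=0x9C
After byte 4 (0xD0): reg=0xE3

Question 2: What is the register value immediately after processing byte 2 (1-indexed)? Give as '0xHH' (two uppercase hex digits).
Answer: 0xC6

Derivation:
After byte 1 (0x5E): reg=0x9D
After byte 2 (0x04): reg=0xC6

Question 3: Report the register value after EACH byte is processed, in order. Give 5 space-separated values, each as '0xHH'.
0x9D 0xC6 0x9C 0xE3 0x14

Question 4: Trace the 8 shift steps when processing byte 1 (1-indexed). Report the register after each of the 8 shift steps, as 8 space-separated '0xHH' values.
Register before byte 1: 0x00
After XOR with byte 0x5E: 0x5E

Answer: 0xBC 0x7F 0xFE 0xFB 0xF1 0xE5 0xCD 0x9D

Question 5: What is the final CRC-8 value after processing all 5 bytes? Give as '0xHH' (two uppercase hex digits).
After byte 1 (0x5E): reg=0x9D
After byte 2 (0x04): reg=0xC6
After byte 3 (0x41): reg=0x9C
After byte 4 (0xD0): reg=0xE3
After byte 5 (0x3D): reg=0x14

Answer: 0x14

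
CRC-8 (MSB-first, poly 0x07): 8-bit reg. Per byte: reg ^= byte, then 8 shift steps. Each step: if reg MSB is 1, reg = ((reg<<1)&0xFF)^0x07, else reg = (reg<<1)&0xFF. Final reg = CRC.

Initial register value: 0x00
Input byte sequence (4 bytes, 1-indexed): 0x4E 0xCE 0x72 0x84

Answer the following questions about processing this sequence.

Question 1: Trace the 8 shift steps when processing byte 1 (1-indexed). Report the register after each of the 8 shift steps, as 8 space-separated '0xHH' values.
Register before byte 1: 0x00
After XOR with byte 0x4E: 0x4E

Answer: 0x9C 0x3F 0x7E 0xFC 0xFF 0xF9 0xF5 0xED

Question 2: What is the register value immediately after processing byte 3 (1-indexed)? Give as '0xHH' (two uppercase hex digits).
After byte 1 (0x4E): reg=0xED
After byte 2 (0xCE): reg=0xE9
After byte 3 (0x72): reg=0xC8

Answer: 0xC8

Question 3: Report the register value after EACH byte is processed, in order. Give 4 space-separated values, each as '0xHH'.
0xED 0xE9 0xC8 0xE3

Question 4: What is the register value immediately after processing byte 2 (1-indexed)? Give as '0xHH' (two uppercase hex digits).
Answer: 0xE9

Derivation:
After byte 1 (0x4E): reg=0xED
After byte 2 (0xCE): reg=0xE9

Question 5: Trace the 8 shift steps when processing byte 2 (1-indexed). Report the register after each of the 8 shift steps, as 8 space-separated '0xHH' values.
Answer: 0x46 0x8C 0x1F 0x3E 0x7C 0xF8 0xF7 0xE9

Derivation:
After byte 1 (0x4E): reg=0xED
Register before byte 2: 0xED
After XOR with byte 0xCE: 0x23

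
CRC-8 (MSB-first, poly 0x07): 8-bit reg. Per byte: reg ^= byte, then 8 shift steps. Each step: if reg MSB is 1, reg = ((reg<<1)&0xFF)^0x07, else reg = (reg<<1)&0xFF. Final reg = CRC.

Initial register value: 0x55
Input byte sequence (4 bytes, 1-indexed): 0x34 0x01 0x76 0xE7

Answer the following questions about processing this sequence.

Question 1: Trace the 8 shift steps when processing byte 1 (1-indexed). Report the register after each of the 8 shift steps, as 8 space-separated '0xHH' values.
Register before byte 1: 0x55
After XOR with byte 0x34: 0x61

Answer: 0xC2 0x83 0x01 0x02 0x04 0x08 0x10 0x20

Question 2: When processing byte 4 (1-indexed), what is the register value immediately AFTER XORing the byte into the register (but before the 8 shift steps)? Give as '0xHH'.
Answer: 0x19

Derivation:
Register before byte 4: 0xFE
Byte 4: 0xE7
0xFE XOR 0xE7 = 0x19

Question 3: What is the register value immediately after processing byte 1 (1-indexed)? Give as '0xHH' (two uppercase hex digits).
Answer: 0x20

Derivation:
After byte 1 (0x34): reg=0x20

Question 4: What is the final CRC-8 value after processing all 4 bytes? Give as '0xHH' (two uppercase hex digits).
After byte 1 (0x34): reg=0x20
After byte 2 (0x01): reg=0xE7
After byte 3 (0x76): reg=0xFE
After byte 4 (0xE7): reg=0x4F

Answer: 0x4F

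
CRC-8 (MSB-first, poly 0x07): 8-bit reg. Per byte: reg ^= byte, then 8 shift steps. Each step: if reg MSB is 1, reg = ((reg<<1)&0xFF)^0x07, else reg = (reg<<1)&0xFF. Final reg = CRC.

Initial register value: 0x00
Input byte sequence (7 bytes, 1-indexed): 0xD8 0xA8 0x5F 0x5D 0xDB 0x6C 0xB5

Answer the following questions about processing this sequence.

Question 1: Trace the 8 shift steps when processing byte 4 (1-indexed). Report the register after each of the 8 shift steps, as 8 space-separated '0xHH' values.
Answer: 0x12 0x24 0x48 0x90 0x27 0x4E 0x9C 0x3F

Derivation:
After byte 1 (0xD8): reg=0x06
After byte 2 (0xA8): reg=0x43
After byte 3 (0x5F): reg=0x54
Register before byte 4: 0x54
After XOR with byte 0x5D: 0x09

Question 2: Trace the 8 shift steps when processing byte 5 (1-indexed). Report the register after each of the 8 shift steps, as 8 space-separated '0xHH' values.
After byte 1 (0xD8): reg=0x06
After byte 2 (0xA8): reg=0x43
After byte 3 (0x5F): reg=0x54
After byte 4 (0x5D): reg=0x3F
Register before byte 5: 0x3F
After XOR with byte 0xDB: 0xE4

Answer: 0xCF 0x99 0x35 0x6A 0xD4 0xAF 0x59 0xB2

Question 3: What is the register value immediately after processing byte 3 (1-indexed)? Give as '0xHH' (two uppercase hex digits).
Answer: 0x54

Derivation:
After byte 1 (0xD8): reg=0x06
After byte 2 (0xA8): reg=0x43
After byte 3 (0x5F): reg=0x54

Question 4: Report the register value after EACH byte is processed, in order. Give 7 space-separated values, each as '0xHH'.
0x06 0x43 0x54 0x3F 0xB2 0x14 0x6E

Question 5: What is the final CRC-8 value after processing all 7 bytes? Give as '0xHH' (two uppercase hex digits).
After byte 1 (0xD8): reg=0x06
After byte 2 (0xA8): reg=0x43
After byte 3 (0x5F): reg=0x54
After byte 4 (0x5D): reg=0x3F
After byte 5 (0xDB): reg=0xB2
After byte 6 (0x6C): reg=0x14
After byte 7 (0xB5): reg=0x6E

Answer: 0x6E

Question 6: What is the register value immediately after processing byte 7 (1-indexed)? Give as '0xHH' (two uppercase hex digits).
After byte 1 (0xD8): reg=0x06
After byte 2 (0xA8): reg=0x43
After byte 3 (0x5F): reg=0x54
After byte 4 (0x5D): reg=0x3F
After byte 5 (0xDB): reg=0xB2
After byte 6 (0x6C): reg=0x14
After byte 7 (0xB5): reg=0x6E

Answer: 0x6E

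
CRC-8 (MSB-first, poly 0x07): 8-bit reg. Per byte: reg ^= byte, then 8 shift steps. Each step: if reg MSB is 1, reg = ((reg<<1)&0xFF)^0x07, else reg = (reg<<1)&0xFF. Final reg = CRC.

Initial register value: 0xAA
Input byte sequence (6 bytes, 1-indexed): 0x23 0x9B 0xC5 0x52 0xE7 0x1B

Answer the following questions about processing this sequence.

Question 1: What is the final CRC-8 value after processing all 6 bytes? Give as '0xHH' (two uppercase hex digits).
After byte 1 (0x23): reg=0xB6
After byte 2 (0x9B): reg=0xC3
After byte 3 (0xC5): reg=0x12
After byte 4 (0x52): reg=0xC7
After byte 5 (0xE7): reg=0xE0
After byte 6 (0x1B): reg=0xEF

Answer: 0xEF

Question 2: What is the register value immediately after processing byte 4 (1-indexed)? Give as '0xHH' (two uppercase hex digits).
After byte 1 (0x23): reg=0xB6
After byte 2 (0x9B): reg=0xC3
After byte 3 (0xC5): reg=0x12
After byte 4 (0x52): reg=0xC7

Answer: 0xC7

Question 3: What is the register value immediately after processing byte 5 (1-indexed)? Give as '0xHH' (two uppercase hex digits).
After byte 1 (0x23): reg=0xB6
After byte 2 (0x9B): reg=0xC3
After byte 3 (0xC5): reg=0x12
After byte 4 (0x52): reg=0xC7
After byte 5 (0xE7): reg=0xE0

Answer: 0xE0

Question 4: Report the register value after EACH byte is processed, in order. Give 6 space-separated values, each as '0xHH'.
0xB6 0xC3 0x12 0xC7 0xE0 0xEF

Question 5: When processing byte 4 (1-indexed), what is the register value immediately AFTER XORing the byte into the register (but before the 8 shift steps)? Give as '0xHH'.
Answer: 0x40

Derivation:
Register before byte 4: 0x12
Byte 4: 0x52
0x12 XOR 0x52 = 0x40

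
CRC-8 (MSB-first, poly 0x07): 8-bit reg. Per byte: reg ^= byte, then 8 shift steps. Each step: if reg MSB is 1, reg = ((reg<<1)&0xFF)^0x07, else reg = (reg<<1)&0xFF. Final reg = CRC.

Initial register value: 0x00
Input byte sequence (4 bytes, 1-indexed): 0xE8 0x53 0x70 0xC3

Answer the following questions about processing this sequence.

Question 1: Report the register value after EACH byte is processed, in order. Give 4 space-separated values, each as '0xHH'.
0x96 0x55 0xFB 0xA8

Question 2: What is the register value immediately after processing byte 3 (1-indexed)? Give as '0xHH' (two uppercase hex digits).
After byte 1 (0xE8): reg=0x96
After byte 2 (0x53): reg=0x55
After byte 3 (0x70): reg=0xFB

Answer: 0xFB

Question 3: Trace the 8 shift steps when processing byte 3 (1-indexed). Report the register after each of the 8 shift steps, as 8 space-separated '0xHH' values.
After byte 1 (0xE8): reg=0x96
After byte 2 (0x53): reg=0x55
Register before byte 3: 0x55
After XOR with byte 0x70: 0x25

Answer: 0x4A 0x94 0x2F 0x5E 0xBC 0x7F 0xFE 0xFB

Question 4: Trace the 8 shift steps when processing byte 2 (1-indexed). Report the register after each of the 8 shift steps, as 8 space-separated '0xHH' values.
After byte 1 (0xE8): reg=0x96
Register before byte 2: 0x96
After XOR with byte 0x53: 0xC5

Answer: 0x8D 0x1D 0x3A 0x74 0xE8 0xD7 0xA9 0x55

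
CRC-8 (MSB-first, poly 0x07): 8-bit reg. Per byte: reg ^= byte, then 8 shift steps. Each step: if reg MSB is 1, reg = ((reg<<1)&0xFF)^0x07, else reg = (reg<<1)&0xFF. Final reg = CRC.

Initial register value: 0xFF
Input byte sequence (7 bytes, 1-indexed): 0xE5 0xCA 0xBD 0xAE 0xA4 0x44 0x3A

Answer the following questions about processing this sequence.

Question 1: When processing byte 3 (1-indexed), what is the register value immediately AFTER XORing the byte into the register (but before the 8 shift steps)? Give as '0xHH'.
Answer: 0x10

Derivation:
Register before byte 3: 0xAD
Byte 3: 0xBD
0xAD XOR 0xBD = 0x10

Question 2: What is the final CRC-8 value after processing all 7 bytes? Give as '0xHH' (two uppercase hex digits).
Answer: 0x43

Derivation:
After byte 1 (0xE5): reg=0x46
After byte 2 (0xCA): reg=0xAD
After byte 3 (0xBD): reg=0x70
After byte 4 (0xAE): reg=0x14
After byte 5 (0xA4): reg=0x19
After byte 6 (0x44): reg=0x94
After byte 7 (0x3A): reg=0x43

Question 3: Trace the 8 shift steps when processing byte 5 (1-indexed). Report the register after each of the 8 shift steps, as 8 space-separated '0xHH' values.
After byte 1 (0xE5): reg=0x46
After byte 2 (0xCA): reg=0xAD
After byte 3 (0xBD): reg=0x70
After byte 4 (0xAE): reg=0x14
Register before byte 5: 0x14
After XOR with byte 0xA4: 0xB0

Answer: 0x67 0xCE 0x9B 0x31 0x62 0xC4 0x8F 0x19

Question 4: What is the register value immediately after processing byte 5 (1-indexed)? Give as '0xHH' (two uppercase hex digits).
Answer: 0x19

Derivation:
After byte 1 (0xE5): reg=0x46
After byte 2 (0xCA): reg=0xAD
After byte 3 (0xBD): reg=0x70
After byte 4 (0xAE): reg=0x14
After byte 5 (0xA4): reg=0x19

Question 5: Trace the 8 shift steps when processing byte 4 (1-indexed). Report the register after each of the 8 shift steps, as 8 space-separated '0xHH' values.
Answer: 0xBB 0x71 0xE2 0xC3 0x81 0x05 0x0A 0x14

Derivation:
After byte 1 (0xE5): reg=0x46
After byte 2 (0xCA): reg=0xAD
After byte 3 (0xBD): reg=0x70
Register before byte 4: 0x70
After XOR with byte 0xAE: 0xDE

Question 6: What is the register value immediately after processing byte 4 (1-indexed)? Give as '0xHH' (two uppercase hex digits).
Answer: 0x14

Derivation:
After byte 1 (0xE5): reg=0x46
After byte 2 (0xCA): reg=0xAD
After byte 3 (0xBD): reg=0x70
After byte 4 (0xAE): reg=0x14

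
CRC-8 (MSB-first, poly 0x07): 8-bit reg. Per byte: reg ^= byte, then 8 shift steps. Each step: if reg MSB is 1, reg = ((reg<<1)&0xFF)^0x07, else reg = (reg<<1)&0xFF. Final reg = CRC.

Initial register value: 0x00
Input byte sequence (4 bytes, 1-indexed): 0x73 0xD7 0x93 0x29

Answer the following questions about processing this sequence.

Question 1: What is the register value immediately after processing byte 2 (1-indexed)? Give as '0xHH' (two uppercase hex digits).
Answer: 0xB6

Derivation:
After byte 1 (0x73): reg=0x5E
After byte 2 (0xD7): reg=0xB6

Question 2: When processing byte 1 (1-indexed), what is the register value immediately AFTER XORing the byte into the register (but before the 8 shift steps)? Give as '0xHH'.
Answer: 0x73

Derivation:
Register before byte 1: 0x00
Byte 1: 0x73
0x00 XOR 0x73 = 0x73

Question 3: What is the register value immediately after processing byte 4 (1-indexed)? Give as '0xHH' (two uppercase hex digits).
After byte 1 (0x73): reg=0x5E
After byte 2 (0xD7): reg=0xB6
After byte 3 (0x93): reg=0xFB
After byte 4 (0x29): reg=0x30

Answer: 0x30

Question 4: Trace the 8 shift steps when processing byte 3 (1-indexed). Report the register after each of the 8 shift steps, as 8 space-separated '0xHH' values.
After byte 1 (0x73): reg=0x5E
After byte 2 (0xD7): reg=0xB6
Register before byte 3: 0xB6
After XOR with byte 0x93: 0x25

Answer: 0x4A 0x94 0x2F 0x5E 0xBC 0x7F 0xFE 0xFB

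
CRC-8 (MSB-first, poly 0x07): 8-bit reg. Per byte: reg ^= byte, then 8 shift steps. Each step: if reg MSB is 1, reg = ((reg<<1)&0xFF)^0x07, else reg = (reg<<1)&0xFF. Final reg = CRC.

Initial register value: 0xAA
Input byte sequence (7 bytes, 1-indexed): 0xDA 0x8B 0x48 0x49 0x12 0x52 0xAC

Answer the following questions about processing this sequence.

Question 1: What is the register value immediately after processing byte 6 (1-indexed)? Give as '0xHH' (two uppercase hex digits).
Answer: 0xA8

Derivation:
After byte 1 (0xDA): reg=0x57
After byte 2 (0x8B): reg=0x1A
After byte 3 (0x48): reg=0xB9
After byte 4 (0x49): reg=0xDE
After byte 5 (0x12): reg=0x6A
After byte 6 (0x52): reg=0xA8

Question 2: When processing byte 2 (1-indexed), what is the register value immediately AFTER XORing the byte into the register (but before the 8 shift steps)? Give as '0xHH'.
Answer: 0xDC

Derivation:
Register before byte 2: 0x57
Byte 2: 0x8B
0x57 XOR 0x8B = 0xDC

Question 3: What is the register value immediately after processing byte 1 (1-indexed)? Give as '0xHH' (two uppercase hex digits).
Answer: 0x57

Derivation:
After byte 1 (0xDA): reg=0x57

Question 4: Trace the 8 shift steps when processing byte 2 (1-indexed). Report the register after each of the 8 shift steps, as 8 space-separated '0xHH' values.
Answer: 0xBF 0x79 0xF2 0xE3 0xC1 0x85 0x0D 0x1A

Derivation:
After byte 1 (0xDA): reg=0x57
Register before byte 2: 0x57
After XOR with byte 0x8B: 0xDC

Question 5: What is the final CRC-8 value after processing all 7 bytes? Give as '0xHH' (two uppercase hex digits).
After byte 1 (0xDA): reg=0x57
After byte 2 (0x8B): reg=0x1A
After byte 3 (0x48): reg=0xB9
After byte 4 (0x49): reg=0xDE
After byte 5 (0x12): reg=0x6A
After byte 6 (0x52): reg=0xA8
After byte 7 (0xAC): reg=0x1C

Answer: 0x1C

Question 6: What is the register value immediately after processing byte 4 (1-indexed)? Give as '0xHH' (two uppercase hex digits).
Answer: 0xDE

Derivation:
After byte 1 (0xDA): reg=0x57
After byte 2 (0x8B): reg=0x1A
After byte 3 (0x48): reg=0xB9
After byte 4 (0x49): reg=0xDE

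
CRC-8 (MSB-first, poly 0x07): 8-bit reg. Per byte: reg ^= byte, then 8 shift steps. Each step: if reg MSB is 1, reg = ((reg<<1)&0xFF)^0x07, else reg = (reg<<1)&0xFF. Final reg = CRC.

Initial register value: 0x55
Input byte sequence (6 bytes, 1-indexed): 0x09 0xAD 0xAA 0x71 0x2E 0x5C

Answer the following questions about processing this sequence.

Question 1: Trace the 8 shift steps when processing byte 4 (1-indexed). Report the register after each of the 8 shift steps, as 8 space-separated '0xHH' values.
After byte 1 (0x09): reg=0x93
After byte 2 (0xAD): reg=0xBA
After byte 3 (0xAA): reg=0x70
Register before byte 4: 0x70
After XOR with byte 0x71: 0x01

Answer: 0x02 0x04 0x08 0x10 0x20 0x40 0x80 0x07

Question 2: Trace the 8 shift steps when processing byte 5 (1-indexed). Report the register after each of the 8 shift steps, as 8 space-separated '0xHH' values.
After byte 1 (0x09): reg=0x93
After byte 2 (0xAD): reg=0xBA
After byte 3 (0xAA): reg=0x70
After byte 4 (0x71): reg=0x07
Register before byte 5: 0x07
After XOR with byte 0x2E: 0x29

Answer: 0x52 0xA4 0x4F 0x9E 0x3B 0x76 0xEC 0xDF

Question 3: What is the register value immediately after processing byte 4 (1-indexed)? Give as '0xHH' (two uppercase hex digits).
Answer: 0x07

Derivation:
After byte 1 (0x09): reg=0x93
After byte 2 (0xAD): reg=0xBA
After byte 3 (0xAA): reg=0x70
After byte 4 (0x71): reg=0x07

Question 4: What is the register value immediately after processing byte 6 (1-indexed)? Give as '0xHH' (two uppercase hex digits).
Answer: 0x80

Derivation:
After byte 1 (0x09): reg=0x93
After byte 2 (0xAD): reg=0xBA
After byte 3 (0xAA): reg=0x70
After byte 4 (0x71): reg=0x07
After byte 5 (0x2E): reg=0xDF
After byte 6 (0x5C): reg=0x80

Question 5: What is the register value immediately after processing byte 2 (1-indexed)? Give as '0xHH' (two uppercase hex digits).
After byte 1 (0x09): reg=0x93
After byte 2 (0xAD): reg=0xBA

Answer: 0xBA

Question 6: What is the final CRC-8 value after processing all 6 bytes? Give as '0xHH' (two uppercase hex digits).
After byte 1 (0x09): reg=0x93
After byte 2 (0xAD): reg=0xBA
After byte 3 (0xAA): reg=0x70
After byte 4 (0x71): reg=0x07
After byte 5 (0x2E): reg=0xDF
After byte 6 (0x5C): reg=0x80

Answer: 0x80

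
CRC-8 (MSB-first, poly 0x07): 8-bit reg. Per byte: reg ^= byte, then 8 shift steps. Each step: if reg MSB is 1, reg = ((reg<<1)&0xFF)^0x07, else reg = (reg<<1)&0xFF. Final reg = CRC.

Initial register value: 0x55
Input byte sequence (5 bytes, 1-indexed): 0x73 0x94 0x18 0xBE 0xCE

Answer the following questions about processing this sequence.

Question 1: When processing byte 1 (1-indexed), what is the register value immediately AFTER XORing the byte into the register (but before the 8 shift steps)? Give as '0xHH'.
Answer: 0x26

Derivation:
Register before byte 1: 0x55
Byte 1: 0x73
0x55 XOR 0x73 = 0x26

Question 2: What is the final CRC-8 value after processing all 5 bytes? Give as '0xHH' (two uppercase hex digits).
After byte 1 (0x73): reg=0xF2
After byte 2 (0x94): reg=0x35
After byte 3 (0x18): reg=0xC3
After byte 4 (0xBE): reg=0x74
After byte 5 (0xCE): reg=0x2F

Answer: 0x2F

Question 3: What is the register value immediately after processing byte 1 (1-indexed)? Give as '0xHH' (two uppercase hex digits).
After byte 1 (0x73): reg=0xF2

Answer: 0xF2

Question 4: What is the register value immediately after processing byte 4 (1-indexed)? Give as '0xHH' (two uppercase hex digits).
After byte 1 (0x73): reg=0xF2
After byte 2 (0x94): reg=0x35
After byte 3 (0x18): reg=0xC3
After byte 4 (0xBE): reg=0x74

Answer: 0x74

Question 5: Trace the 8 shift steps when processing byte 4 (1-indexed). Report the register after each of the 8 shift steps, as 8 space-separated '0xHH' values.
After byte 1 (0x73): reg=0xF2
After byte 2 (0x94): reg=0x35
After byte 3 (0x18): reg=0xC3
Register before byte 4: 0xC3
After XOR with byte 0xBE: 0x7D

Answer: 0xFA 0xF3 0xE1 0xC5 0x8D 0x1D 0x3A 0x74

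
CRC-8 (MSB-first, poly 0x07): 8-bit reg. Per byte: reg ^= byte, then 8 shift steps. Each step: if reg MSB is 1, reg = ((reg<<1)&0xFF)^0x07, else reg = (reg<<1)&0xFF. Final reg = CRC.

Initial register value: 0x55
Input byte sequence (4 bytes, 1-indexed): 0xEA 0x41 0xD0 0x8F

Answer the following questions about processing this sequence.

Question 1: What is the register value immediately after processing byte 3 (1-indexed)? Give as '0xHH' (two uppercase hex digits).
After byte 1 (0xEA): reg=0x34
After byte 2 (0x41): reg=0x4C
After byte 3 (0xD0): reg=0xDD

Answer: 0xDD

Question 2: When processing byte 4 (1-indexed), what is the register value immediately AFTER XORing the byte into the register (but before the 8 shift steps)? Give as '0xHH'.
Answer: 0x52

Derivation:
Register before byte 4: 0xDD
Byte 4: 0x8F
0xDD XOR 0x8F = 0x52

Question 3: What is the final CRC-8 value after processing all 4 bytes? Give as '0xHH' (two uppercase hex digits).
After byte 1 (0xEA): reg=0x34
After byte 2 (0x41): reg=0x4C
After byte 3 (0xD0): reg=0xDD
After byte 4 (0x8F): reg=0xB9

Answer: 0xB9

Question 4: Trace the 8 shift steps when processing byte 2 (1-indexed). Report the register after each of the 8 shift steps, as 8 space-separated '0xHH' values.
After byte 1 (0xEA): reg=0x34
Register before byte 2: 0x34
After XOR with byte 0x41: 0x75

Answer: 0xEA 0xD3 0xA1 0x45 0x8A 0x13 0x26 0x4C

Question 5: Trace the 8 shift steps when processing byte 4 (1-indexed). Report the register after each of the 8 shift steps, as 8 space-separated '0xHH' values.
After byte 1 (0xEA): reg=0x34
After byte 2 (0x41): reg=0x4C
After byte 3 (0xD0): reg=0xDD
Register before byte 4: 0xDD
After XOR with byte 0x8F: 0x52

Answer: 0xA4 0x4F 0x9E 0x3B 0x76 0xEC 0xDF 0xB9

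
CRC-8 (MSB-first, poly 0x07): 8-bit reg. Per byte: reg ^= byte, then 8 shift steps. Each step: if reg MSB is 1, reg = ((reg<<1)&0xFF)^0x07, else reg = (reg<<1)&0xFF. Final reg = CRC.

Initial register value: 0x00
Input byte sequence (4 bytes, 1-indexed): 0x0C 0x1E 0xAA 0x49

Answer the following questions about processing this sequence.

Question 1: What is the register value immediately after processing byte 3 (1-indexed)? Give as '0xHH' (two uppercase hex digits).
After byte 1 (0x0C): reg=0x24
After byte 2 (0x1E): reg=0xA6
After byte 3 (0xAA): reg=0x24

Answer: 0x24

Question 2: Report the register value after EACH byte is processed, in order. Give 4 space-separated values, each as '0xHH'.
0x24 0xA6 0x24 0x04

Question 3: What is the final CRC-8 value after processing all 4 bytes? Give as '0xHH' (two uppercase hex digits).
Answer: 0x04

Derivation:
After byte 1 (0x0C): reg=0x24
After byte 2 (0x1E): reg=0xA6
After byte 3 (0xAA): reg=0x24
After byte 4 (0x49): reg=0x04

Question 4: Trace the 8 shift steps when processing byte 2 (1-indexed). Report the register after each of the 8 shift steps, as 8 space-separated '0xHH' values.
Answer: 0x74 0xE8 0xD7 0xA9 0x55 0xAA 0x53 0xA6

Derivation:
After byte 1 (0x0C): reg=0x24
Register before byte 2: 0x24
After XOR with byte 0x1E: 0x3A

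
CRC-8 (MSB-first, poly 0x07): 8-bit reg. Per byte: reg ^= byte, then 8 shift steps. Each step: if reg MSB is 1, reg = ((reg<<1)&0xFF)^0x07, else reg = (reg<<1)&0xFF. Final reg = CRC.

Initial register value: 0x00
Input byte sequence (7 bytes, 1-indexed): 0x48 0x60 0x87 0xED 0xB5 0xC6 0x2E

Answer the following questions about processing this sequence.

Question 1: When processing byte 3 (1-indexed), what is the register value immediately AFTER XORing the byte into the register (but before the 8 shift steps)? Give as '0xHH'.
Register before byte 3: 0xD4
Byte 3: 0x87
0xD4 XOR 0x87 = 0x53

Answer: 0x53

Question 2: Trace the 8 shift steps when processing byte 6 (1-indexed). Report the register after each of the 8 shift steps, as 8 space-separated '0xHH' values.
Answer: 0xE9 0xD5 0xAD 0x5D 0xBA 0x73 0xE6 0xCB

Derivation:
After byte 1 (0x48): reg=0xFF
After byte 2 (0x60): reg=0xD4
After byte 3 (0x87): reg=0xBE
After byte 4 (0xED): reg=0xBE
After byte 5 (0xB5): reg=0x31
Register before byte 6: 0x31
After XOR with byte 0xC6: 0xF7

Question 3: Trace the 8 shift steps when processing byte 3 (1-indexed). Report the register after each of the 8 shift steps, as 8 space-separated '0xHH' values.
After byte 1 (0x48): reg=0xFF
After byte 2 (0x60): reg=0xD4
Register before byte 3: 0xD4
After XOR with byte 0x87: 0x53

Answer: 0xA6 0x4B 0x96 0x2B 0x56 0xAC 0x5F 0xBE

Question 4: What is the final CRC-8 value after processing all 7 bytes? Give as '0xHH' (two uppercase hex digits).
After byte 1 (0x48): reg=0xFF
After byte 2 (0x60): reg=0xD4
After byte 3 (0x87): reg=0xBE
After byte 4 (0xED): reg=0xBE
After byte 5 (0xB5): reg=0x31
After byte 6 (0xC6): reg=0xCB
After byte 7 (0x2E): reg=0xB5

Answer: 0xB5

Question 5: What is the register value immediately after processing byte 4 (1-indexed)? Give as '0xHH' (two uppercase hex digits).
Answer: 0xBE

Derivation:
After byte 1 (0x48): reg=0xFF
After byte 2 (0x60): reg=0xD4
After byte 3 (0x87): reg=0xBE
After byte 4 (0xED): reg=0xBE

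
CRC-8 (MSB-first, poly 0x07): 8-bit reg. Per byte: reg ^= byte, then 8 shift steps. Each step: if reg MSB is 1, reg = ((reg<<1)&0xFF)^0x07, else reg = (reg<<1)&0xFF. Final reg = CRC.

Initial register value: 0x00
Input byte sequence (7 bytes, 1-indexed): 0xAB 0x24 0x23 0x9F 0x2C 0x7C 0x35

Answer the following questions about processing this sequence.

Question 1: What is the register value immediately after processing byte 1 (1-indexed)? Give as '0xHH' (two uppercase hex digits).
After byte 1 (0xAB): reg=0x58

Answer: 0x58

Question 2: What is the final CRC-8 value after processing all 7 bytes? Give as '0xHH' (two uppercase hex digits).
Answer: 0x12

Derivation:
After byte 1 (0xAB): reg=0x58
After byte 2 (0x24): reg=0x73
After byte 3 (0x23): reg=0xB7
After byte 4 (0x9F): reg=0xD8
After byte 5 (0x2C): reg=0xC2
After byte 6 (0x7C): reg=0x33
After byte 7 (0x35): reg=0x12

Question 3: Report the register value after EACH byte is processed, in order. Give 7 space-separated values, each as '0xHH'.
0x58 0x73 0xB7 0xD8 0xC2 0x33 0x12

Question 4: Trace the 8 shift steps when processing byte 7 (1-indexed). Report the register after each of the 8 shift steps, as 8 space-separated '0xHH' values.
Answer: 0x0C 0x18 0x30 0x60 0xC0 0x87 0x09 0x12

Derivation:
After byte 1 (0xAB): reg=0x58
After byte 2 (0x24): reg=0x73
After byte 3 (0x23): reg=0xB7
After byte 4 (0x9F): reg=0xD8
After byte 5 (0x2C): reg=0xC2
After byte 6 (0x7C): reg=0x33
Register before byte 7: 0x33
After XOR with byte 0x35: 0x06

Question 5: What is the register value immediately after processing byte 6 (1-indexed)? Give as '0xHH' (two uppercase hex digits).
After byte 1 (0xAB): reg=0x58
After byte 2 (0x24): reg=0x73
After byte 3 (0x23): reg=0xB7
After byte 4 (0x9F): reg=0xD8
After byte 5 (0x2C): reg=0xC2
After byte 6 (0x7C): reg=0x33

Answer: 0x33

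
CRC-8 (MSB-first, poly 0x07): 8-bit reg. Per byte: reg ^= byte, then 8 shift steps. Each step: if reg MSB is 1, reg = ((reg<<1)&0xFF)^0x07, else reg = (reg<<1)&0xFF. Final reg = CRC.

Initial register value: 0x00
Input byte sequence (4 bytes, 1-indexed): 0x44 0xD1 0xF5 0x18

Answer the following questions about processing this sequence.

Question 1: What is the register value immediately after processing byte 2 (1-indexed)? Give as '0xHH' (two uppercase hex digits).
After byte 1 (0x44): reg=0xDB
After byte 2 (0xD1): reg=0x36

Answer: 0x36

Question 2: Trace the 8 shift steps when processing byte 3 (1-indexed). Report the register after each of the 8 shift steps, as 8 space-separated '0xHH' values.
After byte 1 (0x44): reg=0xDB
After byte 2 (0xD1): reg=0x36
Register before byte 3: 0x36
After XOR with byte 0xF5: 0xC3

Answer: 0x81 0x05 0x0A 0x14 0x28 0x50 0xA0 0x47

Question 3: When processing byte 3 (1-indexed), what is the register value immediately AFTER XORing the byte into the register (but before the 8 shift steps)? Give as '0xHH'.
Register before byte 3: 0x36
Byte 3: 0xF5
0x36 XOR 0xF5 = 0xC3

Answer: 0xC3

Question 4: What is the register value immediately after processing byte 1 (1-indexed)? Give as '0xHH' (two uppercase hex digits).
Answer: 0xDB

Derivation:
After byte 1 (0x44): reg=0xDB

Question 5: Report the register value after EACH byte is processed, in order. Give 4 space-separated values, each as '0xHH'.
0xDB 0x36 0x47 0x9A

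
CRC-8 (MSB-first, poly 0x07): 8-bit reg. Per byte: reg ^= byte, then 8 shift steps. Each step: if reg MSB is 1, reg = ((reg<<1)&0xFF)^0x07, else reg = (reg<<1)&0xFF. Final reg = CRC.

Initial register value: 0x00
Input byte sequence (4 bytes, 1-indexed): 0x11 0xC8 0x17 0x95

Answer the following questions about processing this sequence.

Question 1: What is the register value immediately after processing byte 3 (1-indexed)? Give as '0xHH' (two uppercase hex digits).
Answer: 0xE9

Derivation:
After byte 1 (0x11): reg=0x77
After byte 2 (0xC8): reg=0x34
After byte 3 (0x17): reg=0xE9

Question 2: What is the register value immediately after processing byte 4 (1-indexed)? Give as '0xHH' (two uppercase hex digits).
Answer: 0x73

Derivation:
After byte 1 (0x11): reg=0x77
After byte 2 (0xC8): reg=0x34
After byte 3 (0x17): reg=0xE9
After byte 4 (0x95): reg=0x73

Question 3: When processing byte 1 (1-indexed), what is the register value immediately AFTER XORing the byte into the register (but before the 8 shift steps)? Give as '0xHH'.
Register before byte 1: 0x00
Byte 1: 0x11
0x00 XOR 0x11 = 0x11

Answer: 0x11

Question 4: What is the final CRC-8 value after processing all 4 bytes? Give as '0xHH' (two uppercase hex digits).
Answer: 0x73

Derivation:
After byte 1 (0x11): reg=0x77
After byte 2 (0xC8): reg=0x34
After byte 3 (0x17): reg=0xE9
After byte 4 (0x95): reg=0x73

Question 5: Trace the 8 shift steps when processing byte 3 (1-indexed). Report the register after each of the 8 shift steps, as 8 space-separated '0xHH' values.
Answer: 0x46 0x8C 0x1F 0x3E 0x7C 0xF8 0xF7 0xE9

Derivation:
After byte 1 (0x11): reg=0x77
After byte 2 (0xC8): reg=0x34
Register before byte 3: 0x34
After XOR with byte 0x17: 0x23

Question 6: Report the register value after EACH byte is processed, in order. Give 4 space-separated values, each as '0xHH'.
0x77 0x34 0xE9 0x73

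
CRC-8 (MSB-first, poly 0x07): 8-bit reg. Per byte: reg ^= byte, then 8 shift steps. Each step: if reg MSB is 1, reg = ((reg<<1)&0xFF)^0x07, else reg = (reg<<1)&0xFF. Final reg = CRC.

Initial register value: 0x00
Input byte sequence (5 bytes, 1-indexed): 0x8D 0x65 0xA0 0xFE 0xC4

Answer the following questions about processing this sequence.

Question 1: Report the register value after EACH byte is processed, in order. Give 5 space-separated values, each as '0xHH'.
0xAA 0x63 0x47 0x26 0xA0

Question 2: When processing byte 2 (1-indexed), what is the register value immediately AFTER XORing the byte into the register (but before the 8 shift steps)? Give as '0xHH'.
Register before byte 2: 0xAA
Byte 2: 0x65
0xAA XOR 0x65 = 0xCF

Answer: 0xCF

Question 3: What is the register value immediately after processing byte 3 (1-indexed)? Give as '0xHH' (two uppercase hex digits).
After byte 1 (0x8D): reg=0xAA
After byte 2 (0x65): reg=0x63
After byte 3 (0xA0): reg=0x47

Answer: 0x47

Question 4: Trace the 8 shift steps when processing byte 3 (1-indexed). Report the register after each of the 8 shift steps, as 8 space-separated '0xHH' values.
After byte 1 (0x8D): reg=0xAA
After byte 2 (0x65): reg=0x63
Register before byte 3: 0x63
After XOR with byte 0xA0: 0xC3

Answer: 0x81 0x05 0x0A 0x14 0x28 0x50 0xA0 0x47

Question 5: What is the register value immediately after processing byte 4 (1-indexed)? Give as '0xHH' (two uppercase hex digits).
Answer: 0x26

Derivation:
After byte 1 (0x8D): reg=0xAA
After byte 2 (0x65): reg=0x63
After byte 3 (0xA0): reg=0x47
After byte 4 (0xFE): reg=0x26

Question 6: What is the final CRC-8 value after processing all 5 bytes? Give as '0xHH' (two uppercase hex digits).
After byte 1 (0x8D): reg=0xAA
After byte 2 (0x65): reg=0x63
After byte 3 (0xA0): reg=0x47
After byte 4 (0xFE): reg=0x26
After byte 5 (0xC4): reg=0xA0

Answer: 0xA0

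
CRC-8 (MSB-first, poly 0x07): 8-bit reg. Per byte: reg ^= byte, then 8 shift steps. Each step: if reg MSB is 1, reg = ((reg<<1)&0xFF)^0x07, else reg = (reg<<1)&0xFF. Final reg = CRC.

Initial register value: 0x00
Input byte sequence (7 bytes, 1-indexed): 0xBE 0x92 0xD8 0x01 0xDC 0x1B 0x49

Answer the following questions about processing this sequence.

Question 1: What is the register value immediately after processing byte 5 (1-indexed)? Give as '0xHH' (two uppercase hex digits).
Answer: 0x98

Derivation:
After byte 1 (0xBE): reg=0x33
After byte 2 (0x92): reg=0x6E
After byte 3 (0xD8): reg=0x0B
After byte 4 (0x01): reg=0x36
After byte 5 (0xDC): reg=0x98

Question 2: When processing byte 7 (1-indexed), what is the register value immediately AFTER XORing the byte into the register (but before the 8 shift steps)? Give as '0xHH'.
Answer: 0xC9

Derivation:
Register before byte 7: 0x80
Byte 7: 0x49
0x80 XOR 0x49 = 0xC9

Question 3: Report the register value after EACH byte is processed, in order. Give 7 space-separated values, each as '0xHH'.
0x33 0x6E 0x0B 0x36 0x98 0x80 0x71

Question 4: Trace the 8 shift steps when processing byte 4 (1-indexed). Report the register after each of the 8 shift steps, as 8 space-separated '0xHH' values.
After byte 1 (0xBE): reg=0x33
After byte 2 (0x92): reg=0x6E
After byte 3 (0xD8): reg=0x0B
Register before byte 4: 0x0B
After XOR with byte 0x01: 0x0A

Answer: 0x14 0x28 0x50 0xA0 0x47 0x8E 0x1B 0x36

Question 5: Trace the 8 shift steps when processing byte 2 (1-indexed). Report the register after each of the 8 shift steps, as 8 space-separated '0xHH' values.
After byte 1 (0xBE): reg=0x33
Register before byte 2: 0x33
After XOR with byte 0x92: 0xA1

Answer: 0x45 0x8A 0x13 0x26 0x4C 0x98 0x37 0x6E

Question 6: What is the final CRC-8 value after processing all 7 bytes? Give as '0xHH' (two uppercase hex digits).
After byte 1 (0xBE): reg=0x33
After byte 2 (0x92): reg=0x6E
After byte 3 (0xD8): reg=0x0B
After byte 4 (0x01): reg=0x36
After byte 5 (0xDC): reg=0x98
After byte 6 (0x1B): reg=0x80
After byte 7 (0x49): reg=0x71

Answer: 0x71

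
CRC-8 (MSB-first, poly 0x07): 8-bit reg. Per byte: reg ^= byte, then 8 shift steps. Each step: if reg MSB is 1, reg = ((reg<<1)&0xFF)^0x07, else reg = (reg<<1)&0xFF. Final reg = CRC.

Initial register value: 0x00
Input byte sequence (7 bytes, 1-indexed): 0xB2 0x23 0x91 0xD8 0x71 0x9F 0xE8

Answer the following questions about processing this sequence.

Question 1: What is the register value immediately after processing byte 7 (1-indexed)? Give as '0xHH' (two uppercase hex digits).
Answer: 0x03

Derivation:
After byte 1 (0xB2): reg=0x17
After byte 2 (0x23): reg=0x8C
After byte 3 (0x91): reg=0x53
After byte 4 (0xD8): reg=0xB8
After byte 5 (0x71): reg=0x71
After byte 6 (0x9F): reg=0x84
After byte 7 (0xE8): reg=0x03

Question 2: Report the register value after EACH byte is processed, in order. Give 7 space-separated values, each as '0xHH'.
0x17 0x8C 0x53 0xB8 0x71 0x84 0x03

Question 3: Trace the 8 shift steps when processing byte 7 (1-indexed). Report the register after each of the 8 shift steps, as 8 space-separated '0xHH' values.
After byte 1 (0xB2): reg=0x17
After byte 2 (0x23): reg=0x8C
After byte 3 (0x91): reg=0x53
After byte 4 (0xD8): reg=0xB8
After byte 5 (0x71): reg=0x71
After byte 6 (0x9F): reg=0x84
Register before byte 7: 0x84
After XOR with byte 0xE8: 0x6C

Answer: 0xD8 0xB7 0x69 0xD2 0xA3 0x41 0x82 0x03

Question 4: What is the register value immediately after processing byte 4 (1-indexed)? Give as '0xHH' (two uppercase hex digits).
Answer: 0xB8

Derivation:
After byte 1 (0xB2): reg=0x17
After byte 2 (0x23): reg=0x8C
After byte 3 (0x91): reg=0x53
After byte 4 (0xD8): reg=0xB8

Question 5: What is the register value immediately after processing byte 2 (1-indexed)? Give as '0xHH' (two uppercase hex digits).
Answer: 0x8C

Derivation:
After byte 1 (0xB2): reg=0x17
After byte 2 (0x23): reg=0x8C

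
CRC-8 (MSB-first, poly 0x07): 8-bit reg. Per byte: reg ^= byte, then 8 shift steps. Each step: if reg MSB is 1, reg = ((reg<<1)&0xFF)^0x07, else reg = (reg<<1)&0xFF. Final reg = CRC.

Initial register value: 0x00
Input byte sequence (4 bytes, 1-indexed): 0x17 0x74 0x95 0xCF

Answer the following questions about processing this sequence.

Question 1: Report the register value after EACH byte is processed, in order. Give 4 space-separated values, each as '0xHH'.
0x65 0x77 0xA0 0x0A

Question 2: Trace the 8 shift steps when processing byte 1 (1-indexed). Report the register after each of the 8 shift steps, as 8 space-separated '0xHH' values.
Register before byte 1: 0x00
After XOR with byte 0x17: 0x17

Answer: 0x2E 0x5C 0xB8 0x77 0xEE 0xDB 0xB1 0x65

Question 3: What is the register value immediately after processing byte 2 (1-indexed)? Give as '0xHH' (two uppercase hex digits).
After byte 1 (0x17): reg=0x65
After byte 2 (0x74): reg=0x77

Answer: 0x77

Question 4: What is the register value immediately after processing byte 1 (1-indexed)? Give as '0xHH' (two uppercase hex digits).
Answer: 0x65

Derivation:
After byte 1 (0x17): reg=0x65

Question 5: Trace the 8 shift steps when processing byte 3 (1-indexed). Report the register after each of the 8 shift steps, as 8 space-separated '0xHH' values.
After byte 1 (0x17): reg=0x65
After byte 2 (0x74): reg=0x77
Register before byte 3: 0x77
After XOR with byte 0x95: 0xE2

Answer: 0xC3 0x81 0x05 0x0A 0x14 0x28 0x50 0xA0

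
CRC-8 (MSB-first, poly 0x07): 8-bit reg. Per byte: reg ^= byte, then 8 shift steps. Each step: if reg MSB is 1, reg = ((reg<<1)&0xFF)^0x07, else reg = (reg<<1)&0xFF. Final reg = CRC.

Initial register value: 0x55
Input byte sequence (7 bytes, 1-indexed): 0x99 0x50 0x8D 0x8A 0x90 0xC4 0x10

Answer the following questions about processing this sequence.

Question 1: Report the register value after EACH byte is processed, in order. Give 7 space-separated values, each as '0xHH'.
0x6A 0xA6 0xD1 0x86 0x62 0x7B 0x16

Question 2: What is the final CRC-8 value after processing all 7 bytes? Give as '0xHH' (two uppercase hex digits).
After byte 1 (0x99): reg=0x6A
After byte 2 (0x50): reg=0xA6
After byte 3 (0x8D): reg=0xD1
After byte 4 (0x8A): reg=0x86
After byte 5 (0x90): reg=0x62
After byte 6 (0xC4): reg=0x7B
After byte 7 (0x10): reg=0x16

Answer: 0x16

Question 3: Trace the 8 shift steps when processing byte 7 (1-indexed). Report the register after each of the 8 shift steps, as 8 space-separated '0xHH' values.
After byte 1 (0x99): reg=0x6A
After byte 2 (0x50): reg=0xA6
After byte 3 (0x8D): reg=0xD1
After byte 4 (0x8A): reg=0x86
After byte 5 (0x90): reg=0x62
After byte 6 (0xC4): reg=0x7B
Register before byte 7: 0x7B
After XOR with byte 0x10: 0x6B

Answer: 0xD6 0xAB 0x51 0xA2 0x43 0x86 0x0B 0x16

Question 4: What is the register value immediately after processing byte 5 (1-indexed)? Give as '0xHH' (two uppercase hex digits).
Answer: 0x62

Derivation:
After byte 1 (0x99): reg=0x6A
After byte 2 (0x50): reg=0xA6
After byte 3 (0x8D): reg=0xD1
After byte 4 (0x8A): reg=0x86
After byte 5 (0x90): reg=0x62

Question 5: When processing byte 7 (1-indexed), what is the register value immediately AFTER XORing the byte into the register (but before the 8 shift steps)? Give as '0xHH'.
Register before byte 7: 0x7B
Byte 7: 0x10
0x7B XOR 0x10 = 0x6B

Answer: 0x6B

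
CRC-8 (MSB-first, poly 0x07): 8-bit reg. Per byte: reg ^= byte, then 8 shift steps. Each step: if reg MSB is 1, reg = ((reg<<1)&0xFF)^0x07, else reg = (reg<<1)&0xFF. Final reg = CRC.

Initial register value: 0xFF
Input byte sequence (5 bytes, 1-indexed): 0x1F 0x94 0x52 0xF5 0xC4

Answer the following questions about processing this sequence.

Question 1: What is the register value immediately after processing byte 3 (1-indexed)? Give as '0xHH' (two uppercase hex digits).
After byte 1 (0x1F): reg=0xAE
After byte 2 (0x94): reg=0xA6
After byte 3 (0x52): reg=0xC2

Answer: 0xC2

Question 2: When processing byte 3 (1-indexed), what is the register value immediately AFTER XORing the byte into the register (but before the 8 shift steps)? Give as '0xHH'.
Answer: 0xF4

Derivation:
Register before byte 3: 0xA6
Byte 3: 0x52
0xA6 XOR 0x52 = 0xF4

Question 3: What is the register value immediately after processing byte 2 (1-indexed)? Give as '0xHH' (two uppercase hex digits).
After byte 1 (0x1F): reg=0xAE
After byte 2 (0x94): reg=0xA6

Answer: 0xA6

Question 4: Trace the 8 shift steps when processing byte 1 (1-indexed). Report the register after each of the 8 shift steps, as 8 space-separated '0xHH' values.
Register before byte 1: 0xFF
After XOR with byte 0x1F: 0xE0

Answer: 0xC7 0x89 0x15 0x2A 0x54 0xA8 0x57 0xAE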